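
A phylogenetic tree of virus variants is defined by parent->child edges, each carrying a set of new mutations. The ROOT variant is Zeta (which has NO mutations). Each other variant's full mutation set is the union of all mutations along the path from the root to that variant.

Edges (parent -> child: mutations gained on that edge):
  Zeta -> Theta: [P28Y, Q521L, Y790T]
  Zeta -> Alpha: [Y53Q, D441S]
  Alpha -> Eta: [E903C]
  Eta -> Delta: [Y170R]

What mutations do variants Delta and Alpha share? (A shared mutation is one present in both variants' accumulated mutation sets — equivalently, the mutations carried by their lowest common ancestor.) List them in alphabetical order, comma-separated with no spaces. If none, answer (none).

Accumulating mutations along path to Delta:
  At Zeta: gained [] -> total []
  At Alpha: gained ['Y53Q', 'D441S'] -> total ['D441S', 'Y53Q']
  At Eta: gained ['E903C'] -> total ['D441S', 'E903C', 'Y53Q']
  At Delta: gained ['Y170R'] -> total ['D441S', 'E903C', 'Y170R', 'Y53Q']
Mutations(Delta) = ['D441S', 'E903C', 'Y170R', 'Y53Q']
Accumulating mutations along path to Alpha:
  At Zeta: gained [] -> total []
  At Alpha: gained ['Y53Q', 'D441S'] -> total ['D441S', 'Y53Q']
Mutations(Alpha) = ['D441S', 'Y53Q']
Intersection: ['D441S', 'E903C', 'Y170R', 'Y53Q'] ∩ ['D441S', 'Y53Q'] = ['D441S', 'Y53Q']

Answer: D441S,Y53Q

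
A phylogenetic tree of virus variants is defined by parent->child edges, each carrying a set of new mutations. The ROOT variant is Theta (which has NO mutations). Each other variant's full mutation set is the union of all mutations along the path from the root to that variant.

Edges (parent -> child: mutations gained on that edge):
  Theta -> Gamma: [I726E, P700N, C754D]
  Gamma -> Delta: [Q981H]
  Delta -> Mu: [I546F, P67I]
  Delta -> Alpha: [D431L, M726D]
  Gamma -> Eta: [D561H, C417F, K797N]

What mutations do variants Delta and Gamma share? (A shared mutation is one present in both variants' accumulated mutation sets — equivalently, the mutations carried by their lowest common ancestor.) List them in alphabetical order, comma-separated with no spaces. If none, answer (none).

Answer: C754D,I726E,P700N

Derivation:
Accumulating mutations along path to Delta:
  At Theta: gained [] -> total []
  At Gamma: gained ['I726E', 'P700N', 'C754D'] -> total ['C754D', 'I726E', 'P700N']
  At Delta: gained ['Q981H'] -> total ['C754D', 'I726E', 'P700N', 'Q981H']
Mutations(Delta) = ['C754D', 'I726E', 'P700N', 'Q981H']
Accumulating mutations along path to Gamma:
  At Theta: gained [] -> total []
  At Gamma: gained ['I726E', 'P700N', 'C754D'] -> total ['C754D', 'I726E', 'P700N']
Mutations(Gamma) = ['C754D', 'I726E', 'P700N']
Intersection: ['C754D', 'I726E', 'P700N', 'Q981H'] ∩ ['C754D', 'I726E', 'P700N'] = ['C754D', 'I726E', 'P700N']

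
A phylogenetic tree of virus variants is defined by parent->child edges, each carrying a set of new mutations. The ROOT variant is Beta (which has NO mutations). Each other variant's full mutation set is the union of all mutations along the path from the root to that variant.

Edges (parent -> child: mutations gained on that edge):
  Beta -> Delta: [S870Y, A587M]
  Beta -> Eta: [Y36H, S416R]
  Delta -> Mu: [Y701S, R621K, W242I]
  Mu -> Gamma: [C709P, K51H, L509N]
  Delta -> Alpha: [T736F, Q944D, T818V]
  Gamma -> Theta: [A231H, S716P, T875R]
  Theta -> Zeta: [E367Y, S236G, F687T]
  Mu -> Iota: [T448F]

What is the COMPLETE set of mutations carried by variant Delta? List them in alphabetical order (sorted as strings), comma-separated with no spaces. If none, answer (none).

At Beta: gained [] -> total []
At Delta: gained ['S870Y', 'A587M'] -> total ['A587M', 'S870Y']

Answer: A587M,S870Y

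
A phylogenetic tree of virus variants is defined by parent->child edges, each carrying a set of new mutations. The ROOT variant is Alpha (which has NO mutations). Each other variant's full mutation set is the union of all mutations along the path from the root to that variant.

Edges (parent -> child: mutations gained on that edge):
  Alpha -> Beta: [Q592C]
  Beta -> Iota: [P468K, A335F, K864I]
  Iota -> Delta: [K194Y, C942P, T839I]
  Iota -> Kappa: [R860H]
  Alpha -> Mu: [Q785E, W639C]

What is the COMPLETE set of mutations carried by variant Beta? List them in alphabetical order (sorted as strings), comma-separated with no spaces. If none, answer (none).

Answer: Q592C

Derivation:
At Alpha: gained [] -> total []
At Beta: gained ['Q592C'] -> total ['Q592C']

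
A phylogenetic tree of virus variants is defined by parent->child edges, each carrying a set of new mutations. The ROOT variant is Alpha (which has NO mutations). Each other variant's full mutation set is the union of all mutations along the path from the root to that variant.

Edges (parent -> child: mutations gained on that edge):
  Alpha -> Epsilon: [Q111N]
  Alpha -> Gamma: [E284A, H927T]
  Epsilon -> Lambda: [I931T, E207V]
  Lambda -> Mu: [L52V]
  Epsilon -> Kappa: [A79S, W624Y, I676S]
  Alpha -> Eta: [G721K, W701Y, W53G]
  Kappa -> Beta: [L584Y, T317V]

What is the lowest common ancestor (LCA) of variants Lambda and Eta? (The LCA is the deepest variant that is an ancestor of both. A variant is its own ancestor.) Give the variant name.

Path from root to Lambda: Alpha -> Epsilon -> Lambda
  ancestors of Lambda: {Alpha, Epsilon, Lambda}
Path from root to Eta: Alpha -> Eta
  ancestors of Eta: {Alpha, Eta}
Common ancestors: {Alpha}
Walk up from Eta: Eta (not in ancestors of Lambda), Alpha (in ancestors of Lambda)
Deepest common ancestor (LCA) = Alpha

Answer: Alpha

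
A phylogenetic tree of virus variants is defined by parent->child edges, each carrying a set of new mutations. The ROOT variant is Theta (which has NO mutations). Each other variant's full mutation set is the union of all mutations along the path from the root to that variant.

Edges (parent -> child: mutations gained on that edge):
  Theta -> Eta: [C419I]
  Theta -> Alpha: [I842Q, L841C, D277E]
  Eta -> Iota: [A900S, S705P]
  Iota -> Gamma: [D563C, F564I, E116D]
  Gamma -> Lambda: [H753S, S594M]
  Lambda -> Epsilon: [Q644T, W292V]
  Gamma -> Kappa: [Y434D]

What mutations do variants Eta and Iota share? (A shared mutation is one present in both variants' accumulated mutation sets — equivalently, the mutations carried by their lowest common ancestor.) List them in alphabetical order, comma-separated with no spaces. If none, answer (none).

Accumulating mutations along path to Eta:
  At Theta: gained [] -> total []
  At Eta: gained ['C419I'] -> total ['C419I']
Mutations(Eta) = ['C419I']
Accumulating mutations along path to Iota:
  At Theta: gained [] -> total []
  At Eta: gained ['C419I'] -> total ['C419I']
  At Iota: gained ['A900S', 'S705P'] -> total ['A900S', 'C419I', 'S705P']
Mutations(Iota) = ['A900S', 'C419I', 'S705P']
Intersection: ['C419I'] ∩ ['A900S', 'C419I', 'S705P'] = ['C419I']

Answer: C419I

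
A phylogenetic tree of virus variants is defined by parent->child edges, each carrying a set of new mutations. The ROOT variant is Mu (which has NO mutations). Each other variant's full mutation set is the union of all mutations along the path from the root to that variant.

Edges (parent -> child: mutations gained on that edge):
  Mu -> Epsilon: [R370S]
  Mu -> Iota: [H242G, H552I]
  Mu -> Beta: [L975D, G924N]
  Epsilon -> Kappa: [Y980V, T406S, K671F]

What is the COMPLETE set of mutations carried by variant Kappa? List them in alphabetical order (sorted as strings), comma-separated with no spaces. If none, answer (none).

Answer: K671F,R370S,T406S,Y980V

Derivation:
At Mu: gained [] -> total []
At Epsilon: gained ['R370S'] -> total ['R370S']
At Kappa: gained ['Y980V', 'T406S', 'K671F'] -> total ['K671F', 'R370S', 'T406S', 'Y980V']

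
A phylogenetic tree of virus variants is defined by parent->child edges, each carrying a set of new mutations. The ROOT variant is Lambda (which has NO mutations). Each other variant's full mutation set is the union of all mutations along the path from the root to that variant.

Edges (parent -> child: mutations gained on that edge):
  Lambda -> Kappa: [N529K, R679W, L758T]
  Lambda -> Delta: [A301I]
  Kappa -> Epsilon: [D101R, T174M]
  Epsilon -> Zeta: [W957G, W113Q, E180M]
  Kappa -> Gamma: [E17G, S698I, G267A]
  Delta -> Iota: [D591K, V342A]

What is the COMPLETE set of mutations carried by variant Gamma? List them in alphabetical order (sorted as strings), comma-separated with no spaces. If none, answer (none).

At Lambda: gained [] -> total []
At Kappa: gained ['N529K', 'R679W', 'L758T'] -> total ['L758T', 'N529K', 'R679W']
At Gamma: gained ['E17G', 'S698I', 'G267A'] -> total ['E17G', 'G267A', 'L758T', 'N529K', 'R679W', 'S698I']

Answer: E17G,G267A,L758T,N529K,R679W,S698I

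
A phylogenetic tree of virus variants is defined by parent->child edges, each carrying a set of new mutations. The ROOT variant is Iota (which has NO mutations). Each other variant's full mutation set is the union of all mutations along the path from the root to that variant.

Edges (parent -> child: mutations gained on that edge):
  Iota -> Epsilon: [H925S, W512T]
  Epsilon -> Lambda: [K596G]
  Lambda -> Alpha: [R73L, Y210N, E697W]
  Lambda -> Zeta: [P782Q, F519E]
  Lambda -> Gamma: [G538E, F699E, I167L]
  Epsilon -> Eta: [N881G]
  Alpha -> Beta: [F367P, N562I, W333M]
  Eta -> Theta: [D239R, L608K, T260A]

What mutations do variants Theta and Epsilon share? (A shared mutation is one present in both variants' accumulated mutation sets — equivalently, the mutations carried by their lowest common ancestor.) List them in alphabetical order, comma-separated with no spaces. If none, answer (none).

Answer: H925S,W512T

Derivation:
Accumulating mutations along path to Theta:
  At Iota: gained [] -> total []
  At Epsilon: gained ['H925S', 'W512T'] -> total ['H925S', 'W512T']
  At Eta: gained ['N881G'] -> total ['H925S', 'N881G', 'W512T']
  At Theta: gained ['D239R', 'L608K', 'T260A'] -> total ['D239R', 'H925S', 'L608K', 'N881G', 'T260A', 'W512T']
Mutations(Theta) = ['D239R', 'H925S', 'L608K', 'N881G', 'T260A', 'W512T']
Accumulating mutations along path to Epsilon:
  At Iota: gained [] -> total []
  At Epsilon: gained ['H925S', 'W512T'] -> total ['H925S', 'W512T']
Mutations(Epsilon) = ['H925S', 'W512T']
Intersection: ['D239R', 'H925S', 'L608K', 'N881G', 'T260A', 'W512T'] ∩ ['H925S', 'W512T'] = ['H925S', 'W512T']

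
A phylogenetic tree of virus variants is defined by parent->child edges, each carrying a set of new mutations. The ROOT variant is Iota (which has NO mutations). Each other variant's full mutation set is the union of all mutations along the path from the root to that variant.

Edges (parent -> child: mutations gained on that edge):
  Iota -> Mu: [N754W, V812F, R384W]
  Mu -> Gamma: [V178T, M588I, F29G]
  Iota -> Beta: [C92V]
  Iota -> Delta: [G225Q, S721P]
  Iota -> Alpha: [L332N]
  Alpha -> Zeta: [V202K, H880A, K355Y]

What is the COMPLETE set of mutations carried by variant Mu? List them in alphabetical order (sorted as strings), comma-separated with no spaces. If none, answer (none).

Answer: N754W,R384W,V812F

Derivation:
At Iota: gained [] -> total []
At Mu: gained ['N754W', 'V812F', 'R384W'] -> total ['N754W', 'R384W', 'V812F']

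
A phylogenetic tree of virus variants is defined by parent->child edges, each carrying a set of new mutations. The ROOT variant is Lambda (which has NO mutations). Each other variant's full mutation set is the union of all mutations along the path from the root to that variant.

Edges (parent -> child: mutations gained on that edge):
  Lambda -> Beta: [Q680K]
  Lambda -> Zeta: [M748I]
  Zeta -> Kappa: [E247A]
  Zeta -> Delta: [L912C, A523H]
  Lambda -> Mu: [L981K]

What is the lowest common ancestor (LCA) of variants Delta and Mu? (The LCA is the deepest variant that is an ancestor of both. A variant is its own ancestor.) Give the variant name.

Path from root to Delta: Lambda -> Zeta -> Delta
  ancestors of Delta: {Lambda, Zeta, Delta}
Path from root to Mu: Lambda -> Mu
  ancestors of Mu: {Lambda, Mu}
Common ancestors: {Lambda}
Walk up from Mu: Mu (not in ancestors of Delta), Lambda (in ancestors of Delta)
Deepest common ancestor (LCA) = Lambda

Answer: Lambda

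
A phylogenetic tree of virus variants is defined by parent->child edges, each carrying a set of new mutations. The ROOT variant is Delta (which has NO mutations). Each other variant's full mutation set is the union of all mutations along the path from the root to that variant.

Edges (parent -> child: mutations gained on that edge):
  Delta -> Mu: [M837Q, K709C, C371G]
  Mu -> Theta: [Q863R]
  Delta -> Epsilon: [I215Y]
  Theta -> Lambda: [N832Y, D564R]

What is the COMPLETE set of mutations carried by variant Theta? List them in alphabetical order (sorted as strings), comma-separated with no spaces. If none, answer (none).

At Delta: gained [] -> total []
At Mu: gained ['M837Q', 'K709C', 'C371G'] -> total ['C371G', 'K709C', 'M837Q']
At Theta: gained ['Q863R'] -> total ['C371G', 'K709C', 'M837Q', 'Q863R']

Answer: C371G,K709C,M837Q,Q863R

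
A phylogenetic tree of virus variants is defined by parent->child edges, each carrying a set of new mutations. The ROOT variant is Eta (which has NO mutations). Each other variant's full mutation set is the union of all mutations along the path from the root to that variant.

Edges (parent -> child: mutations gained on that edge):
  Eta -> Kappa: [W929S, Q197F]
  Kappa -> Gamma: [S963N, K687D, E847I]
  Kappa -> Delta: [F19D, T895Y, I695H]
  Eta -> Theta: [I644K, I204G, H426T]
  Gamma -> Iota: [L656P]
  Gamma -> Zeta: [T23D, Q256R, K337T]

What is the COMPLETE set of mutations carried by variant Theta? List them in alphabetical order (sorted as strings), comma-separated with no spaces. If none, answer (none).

Answer: H426T,I204G,I644K

Derivation:
At Eta: gained [] -> total []
At Theta: gained ['I644K', 'I204G', 'H426T'] -> total ['H426T', 'I204G', 'I644K']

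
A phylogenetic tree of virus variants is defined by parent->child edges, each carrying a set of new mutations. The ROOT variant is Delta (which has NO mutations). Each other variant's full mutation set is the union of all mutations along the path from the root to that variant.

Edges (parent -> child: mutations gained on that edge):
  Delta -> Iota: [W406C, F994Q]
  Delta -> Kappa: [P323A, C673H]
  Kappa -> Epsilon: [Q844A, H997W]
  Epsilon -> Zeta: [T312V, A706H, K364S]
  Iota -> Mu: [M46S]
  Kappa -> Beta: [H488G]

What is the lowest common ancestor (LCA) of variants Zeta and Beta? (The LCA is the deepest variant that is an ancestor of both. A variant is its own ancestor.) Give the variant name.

Path from root to Zeta: Delta -> Kappa -> Epsilon -> Zeta
  ancestors of Zeta: {Delta, Kappa, Epsilon, Zeta}
Path from root to Beta: Delta -> Kappa -> Beta
  ancestors of Beta: {Delta, Kappa, Beta}
Common ancestors: {Delta, Kappa}
Walk up from Beta: Beta (not in ancestors of Zeta), Kappa (in ancestors of Zeta), Delta (in ancestors of Zeta)
Deepest common ancestor (LCA) = Kappa

Answer: Kappa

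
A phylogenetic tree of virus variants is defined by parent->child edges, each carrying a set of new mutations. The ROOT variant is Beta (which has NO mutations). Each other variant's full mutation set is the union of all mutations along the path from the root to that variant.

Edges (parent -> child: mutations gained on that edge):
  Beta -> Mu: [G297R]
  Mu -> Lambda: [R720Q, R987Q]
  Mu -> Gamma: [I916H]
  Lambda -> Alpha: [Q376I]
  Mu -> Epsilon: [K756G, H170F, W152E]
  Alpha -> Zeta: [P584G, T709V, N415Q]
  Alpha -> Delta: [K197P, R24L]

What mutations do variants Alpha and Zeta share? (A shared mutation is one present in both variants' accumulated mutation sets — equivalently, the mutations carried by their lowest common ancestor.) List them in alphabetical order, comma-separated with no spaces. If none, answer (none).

Accumulating mutations along path to Alpha:
  At Beta: gained [] -> total []
  At Mu: gained ['G297R'] -> total ['G297R']
  At Lambda: gained ['R720Q', 'R987Q'] -> total ['G297R', 'R720Q', 'R987Q']
  At Alpha: gained ['Q376I'] -> total ['G297R', 'Q376I', 'R720Q', 'R987Q']
Mutations(Alpha) = ['G297R', 'Q376I', 'R720Q', 'R987Q']
Accumulating mutations along path to Zeta:
  At Beta: gained [] -> total []
  At Mu: gained ['G297R'] -> total ['G297R']
  At Lambda: gained ['R720Q', 'R987Q'] -> total ['G297R', 'R720Q', 'R987Q']
  At Alpha: gained ['Q376I'] -> total ['G297R', 'Q376I', 'R720Q', 'R987Q']
  At Zeta: gained ['P584G', 'T709V', 'N415Q'] -> total ['G297R', 'N415Q', 'P584G', 'Q376I', 'R720Q', 'R987Q', 'T709V']
Mutations(Zeta) = ['G297R', 'N415Q', 'P584G', 'Q376I', 'R720Q', 'R987Q', 'T709V']
Intersection: ['G297R', 'Q376I', 'R720Q', 'R987Q'] ∩ ['G297R', 'N415Q', 'P584G', 'Q376I', 'R720Q', 'R987Q', 'T709V'] = ['G297R', 'Q376I', 'R720Q', 'R987Q']

Answer: G297R,Q376I,R720Q,R987Q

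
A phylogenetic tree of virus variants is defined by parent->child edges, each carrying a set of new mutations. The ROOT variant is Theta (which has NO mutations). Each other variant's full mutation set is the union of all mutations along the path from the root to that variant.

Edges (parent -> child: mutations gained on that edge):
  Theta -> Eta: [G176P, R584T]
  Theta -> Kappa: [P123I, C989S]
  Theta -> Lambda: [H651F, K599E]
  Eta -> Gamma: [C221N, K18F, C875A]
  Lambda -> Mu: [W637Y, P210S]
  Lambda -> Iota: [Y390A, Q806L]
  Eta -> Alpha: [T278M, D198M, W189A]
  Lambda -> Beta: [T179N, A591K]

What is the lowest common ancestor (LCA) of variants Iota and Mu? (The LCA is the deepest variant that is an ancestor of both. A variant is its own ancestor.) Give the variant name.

Path from root to Iota: Theta -> Lambda -> Iota
  ancestors of Iota: {Theta, Lambda, Iota}
Path from root to Mu: Theta -> Lambda -> Mu
  ancestors of Mu: {Theta, Lambda, Mu}
Common ancestors: {Theta, Lambda}
Walk up from Mu: Mu (not in ancestors of Iota), Lambda (in ancestors of Iota), Theta (in ancestors of Iota)
Deepest common ancestor (LCA) = Lambda

Answer: Lambda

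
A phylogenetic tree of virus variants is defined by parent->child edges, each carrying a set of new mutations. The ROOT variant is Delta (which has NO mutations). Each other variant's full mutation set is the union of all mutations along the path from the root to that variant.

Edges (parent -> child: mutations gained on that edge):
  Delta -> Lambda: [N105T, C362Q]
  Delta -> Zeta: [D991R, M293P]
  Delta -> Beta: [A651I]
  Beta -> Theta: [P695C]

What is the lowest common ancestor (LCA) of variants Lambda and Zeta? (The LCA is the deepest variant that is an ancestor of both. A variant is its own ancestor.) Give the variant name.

Path from root to Lambda: Delta -> Lambda
  ancestors of Lambda: {Delta, Lambda}
Path from root to Zeta: Delta -> Zeta
  ancestors of Zeta: {Delta, Zeta}
Common ancestors: {Delta}
Walk up from Zeta: Zeta (not in ancestors of Lambda), Delta (in ancestors of Lambda)
Deepest common ancestor (LCA) = Delta

Answer: Delta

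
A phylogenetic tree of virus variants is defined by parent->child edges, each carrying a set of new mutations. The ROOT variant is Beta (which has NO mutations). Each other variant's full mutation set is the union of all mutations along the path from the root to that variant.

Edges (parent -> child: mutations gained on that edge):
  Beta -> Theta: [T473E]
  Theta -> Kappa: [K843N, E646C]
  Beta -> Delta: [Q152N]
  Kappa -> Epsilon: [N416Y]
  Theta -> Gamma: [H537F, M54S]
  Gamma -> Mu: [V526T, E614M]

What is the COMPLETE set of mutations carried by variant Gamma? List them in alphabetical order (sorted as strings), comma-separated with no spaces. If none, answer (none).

Answer: H537F,M54S,T473E

Derivation:
At Beta: gained [] -> total []
At Theta: gained ['T473E'] -> total ['T473E']
At Gamma: gained ['H537F', 'M54S'] -> total ['H537F', 'M54S', 'T473E']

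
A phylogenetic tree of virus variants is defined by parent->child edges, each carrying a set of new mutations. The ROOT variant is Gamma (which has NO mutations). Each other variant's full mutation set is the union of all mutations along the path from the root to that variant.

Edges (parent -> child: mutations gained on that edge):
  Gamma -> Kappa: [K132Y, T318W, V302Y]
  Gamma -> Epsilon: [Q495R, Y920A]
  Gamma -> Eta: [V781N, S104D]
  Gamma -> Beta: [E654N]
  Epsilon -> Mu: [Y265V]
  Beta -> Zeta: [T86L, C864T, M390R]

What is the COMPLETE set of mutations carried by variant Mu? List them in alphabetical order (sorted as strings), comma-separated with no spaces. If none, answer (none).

Answer: Q495R,Y265V,Y920A

Derivation:
At Gamma: gained [] -> total []
At Epsilon: gained ['Q495R', 'Y920A'] -> total ['Q495R', 'Y920A']
At Mu: gained ['Y265V'] -> total ['Q495R', 'Y265V', 'Y920A']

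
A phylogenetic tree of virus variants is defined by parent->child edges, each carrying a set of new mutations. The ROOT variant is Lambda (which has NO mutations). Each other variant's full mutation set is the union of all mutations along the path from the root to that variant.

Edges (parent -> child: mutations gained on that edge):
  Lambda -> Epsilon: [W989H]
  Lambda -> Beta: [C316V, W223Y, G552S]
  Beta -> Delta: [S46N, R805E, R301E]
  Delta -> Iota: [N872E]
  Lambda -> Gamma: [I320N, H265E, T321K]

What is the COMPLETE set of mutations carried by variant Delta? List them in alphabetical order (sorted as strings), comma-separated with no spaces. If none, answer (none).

Answer: C316V,G552S,R301E,R805E,S46N,W223Y

Derivation:
At Lambda: gained [] -> total []
At Beta: gained ['C316V', 'W223Y', 'G552S'] -> total ['C316V', 'G552S', 'W223Y']
At Delta: gained ['S46N', 'R805E', 'R301E'] -> total ['C316V', 'G552S', 'R301E', 'R805E', 'S46N', 'W223Y']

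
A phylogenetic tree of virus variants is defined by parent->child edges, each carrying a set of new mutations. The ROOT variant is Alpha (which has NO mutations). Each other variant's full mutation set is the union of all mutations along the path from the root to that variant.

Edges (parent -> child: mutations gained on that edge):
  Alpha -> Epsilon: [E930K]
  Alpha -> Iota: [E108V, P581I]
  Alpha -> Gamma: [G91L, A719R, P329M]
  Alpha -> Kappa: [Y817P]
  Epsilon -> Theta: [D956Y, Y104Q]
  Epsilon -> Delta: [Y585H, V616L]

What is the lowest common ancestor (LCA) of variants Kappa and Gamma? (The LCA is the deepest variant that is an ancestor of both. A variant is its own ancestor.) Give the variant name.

Answer: Alpha

Derivation:
Path from root to Kappa: Alpha -> Kappa
  ancestors of Kappa: {Alpha, Kappa}
Path from root to Gamma: Alpha -> Gamma
  ancestors of Gamma: {Alpha, Gamma}
Common ancestors: {Alpha}
Walk up from Gamma: Gamma (not in ancestors of Kappa), Alpha (in ancestors of Kappa)
Deepest common ancestor (LCA) = Alpha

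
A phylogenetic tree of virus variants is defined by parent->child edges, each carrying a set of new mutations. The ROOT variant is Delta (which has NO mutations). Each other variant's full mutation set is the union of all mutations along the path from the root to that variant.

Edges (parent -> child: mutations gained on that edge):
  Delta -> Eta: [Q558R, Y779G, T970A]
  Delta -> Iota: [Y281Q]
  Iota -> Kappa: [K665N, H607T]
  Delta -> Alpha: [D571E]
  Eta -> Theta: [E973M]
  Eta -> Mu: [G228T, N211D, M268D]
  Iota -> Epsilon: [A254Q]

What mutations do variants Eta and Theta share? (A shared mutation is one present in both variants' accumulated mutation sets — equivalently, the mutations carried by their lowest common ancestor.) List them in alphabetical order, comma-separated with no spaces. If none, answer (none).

Answer: Q558R,T970A,Y779G

Derivation:
Accumulating mutations along path to Eta:
  At Delta: gained [] -> total []
  At Eta: gained ['Q558R', 'Y779G', 'T970A'] -> total ['Q558R', 'T970A', 'Y779G']
Mutations(Eta) = ['Q558R', 'T970A', 'Y779G']
Accumulating mutations along path to Theta:
  At Delta: gained [] -> total []
  At Eta: gained ['Q558R', 'Y779G', 'T970A'] -> total ['Q558R', 'T970A', 'Y779G']
  At Theta: gained ['E973M'] -> total ['E973M', 'Q558R', 'T970A', 'Y779G']
Mutations(Theta) = ['E973M', 'Q558R', 'T970A', 'Y779G']
Intersection: ['Q558R', 'T970A', 'Y779G'] ∩ ['E973M', 'Q558R', 'T970A', 'Y779G'] = ['Q558R', 'T970A', 'Y779G']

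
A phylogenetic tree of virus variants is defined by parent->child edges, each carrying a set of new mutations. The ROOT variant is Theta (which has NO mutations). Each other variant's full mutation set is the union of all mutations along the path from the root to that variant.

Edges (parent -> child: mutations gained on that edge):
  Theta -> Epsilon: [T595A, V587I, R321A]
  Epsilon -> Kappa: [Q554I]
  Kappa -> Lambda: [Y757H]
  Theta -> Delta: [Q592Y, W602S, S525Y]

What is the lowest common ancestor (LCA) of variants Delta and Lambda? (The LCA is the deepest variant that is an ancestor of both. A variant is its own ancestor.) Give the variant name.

Answer: Theta

Derivation:
Path from root to Delta: Theta -> Delta
  ancestors of Delta: {Theta, Delta}
Path from root to Lambda: Theta -> Epsilon -> Kappa -> Lambda
  ancestors of Lambda: {Theta, Epsilon, Kappa, Lambda}
Common ancestors: {Theta}
Walk up from Lambda: Lambda (not in ancestors of Delta), Kappa (not in ancestors of Delta), Epsilon (not in ancestors of Delta), Theta (in ancestors of Delta)
Deepest common ancestor (LCA) = Theta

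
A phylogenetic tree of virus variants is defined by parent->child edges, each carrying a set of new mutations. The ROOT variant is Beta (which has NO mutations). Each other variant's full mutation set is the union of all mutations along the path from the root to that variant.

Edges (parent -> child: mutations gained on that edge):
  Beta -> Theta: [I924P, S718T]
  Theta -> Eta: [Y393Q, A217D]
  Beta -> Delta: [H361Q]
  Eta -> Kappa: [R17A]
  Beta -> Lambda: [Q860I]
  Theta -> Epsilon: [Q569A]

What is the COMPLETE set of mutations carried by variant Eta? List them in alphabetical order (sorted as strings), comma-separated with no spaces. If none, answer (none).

Answer: A217D,I924P,S718T,Y393Q

Derivation:
At Beta: gained [] -> total []
At Theta: gained ['I924P', 'S718T'] -> total ['I924P', 'S718T']
At Eta: gained ['Y393Q', 'A217D'] -> total ['A217D', 'I924P', 'S718T', 'Y393Q']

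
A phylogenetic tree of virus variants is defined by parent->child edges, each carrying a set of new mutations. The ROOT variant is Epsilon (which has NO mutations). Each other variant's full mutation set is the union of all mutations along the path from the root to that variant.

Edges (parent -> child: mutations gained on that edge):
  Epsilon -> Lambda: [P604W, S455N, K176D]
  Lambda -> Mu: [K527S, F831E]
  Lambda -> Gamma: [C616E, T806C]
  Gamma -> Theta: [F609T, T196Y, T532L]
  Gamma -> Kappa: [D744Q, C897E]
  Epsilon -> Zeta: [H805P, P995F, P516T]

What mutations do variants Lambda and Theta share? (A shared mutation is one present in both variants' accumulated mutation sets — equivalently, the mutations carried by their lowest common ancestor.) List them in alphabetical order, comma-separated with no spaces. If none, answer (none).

Accumulating mutations along path to Lambda:
  At Epsilon: gained [] -> total []
  At Lambda: gained ['P604W', 'S455N', 'K176D'] -> total ['K176D', 'P604W', 'S455N']
Mutations(Lambda) = ['K176D', 'P604W', 'S455N']
Accumulating mutations along path to Theta:
  At Epsilon: gained [] -> total []
  At Lambda: gained ['P604W', 'S455N', 'K176D'] -> total ['K176D', 'P604W', 'S455N']
  At Gamma: gained ['C616E', 'T806C'] -> total ['C616E', 'K176D', 'P604W', 'S455N', 'T806C']
  At Theta: gained ['F609T', 'T196Y', 'T532L'] -> total ['C616E', 'F609T', 'K176D', 'P604W', 'S455N', 'T196Y', 'T532L', 'T806C']
Mutations(Theta) = ['C616E', 'F609T', 'K176D', 'P604W', 'S455N', 'T196Y', 'T532L', 'T806C']
Intersection: ['K176D', 'P604W', 'S455N'] ∩ ['C616E', 'F609T', 'K176D', 'P604W', 'S455N', 'T196Y', 'T532L', 'T806C'] = ['K176D', 'P604W', 'S455N']

Answer: K176D,P604W,S455N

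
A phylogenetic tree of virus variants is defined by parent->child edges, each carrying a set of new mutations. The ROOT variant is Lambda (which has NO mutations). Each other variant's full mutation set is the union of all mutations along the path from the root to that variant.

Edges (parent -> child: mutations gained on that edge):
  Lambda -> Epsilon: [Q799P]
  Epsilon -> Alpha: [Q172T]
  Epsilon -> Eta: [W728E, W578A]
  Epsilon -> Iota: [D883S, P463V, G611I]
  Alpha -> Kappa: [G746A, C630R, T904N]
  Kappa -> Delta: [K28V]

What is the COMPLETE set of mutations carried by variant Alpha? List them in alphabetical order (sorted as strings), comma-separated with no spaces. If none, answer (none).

Answer: Q172T,Q799P

Derivation:
At Lambda: gained [] -> total []
At Epsilon: gained ['Q799P'] -> total ['Q799P']
At Alpha: gained ['Q172T'] -> total ['Q172T', 'Q799P']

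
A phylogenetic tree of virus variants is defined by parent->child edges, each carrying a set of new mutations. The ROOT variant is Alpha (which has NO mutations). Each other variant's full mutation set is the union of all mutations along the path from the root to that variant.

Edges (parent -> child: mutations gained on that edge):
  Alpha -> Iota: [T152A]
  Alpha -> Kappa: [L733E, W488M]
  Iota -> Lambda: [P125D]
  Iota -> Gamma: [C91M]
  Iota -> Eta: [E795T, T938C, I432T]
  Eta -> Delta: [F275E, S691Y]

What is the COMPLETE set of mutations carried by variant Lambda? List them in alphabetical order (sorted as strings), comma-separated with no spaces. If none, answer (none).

At Alpha: gained [] -> total []
At Iota: gained ['T152A'] -> total ['T152A']
At Lambda: gained ['P125D'] -> total ['P125D', 'T152A']

Answer: P125D,T152A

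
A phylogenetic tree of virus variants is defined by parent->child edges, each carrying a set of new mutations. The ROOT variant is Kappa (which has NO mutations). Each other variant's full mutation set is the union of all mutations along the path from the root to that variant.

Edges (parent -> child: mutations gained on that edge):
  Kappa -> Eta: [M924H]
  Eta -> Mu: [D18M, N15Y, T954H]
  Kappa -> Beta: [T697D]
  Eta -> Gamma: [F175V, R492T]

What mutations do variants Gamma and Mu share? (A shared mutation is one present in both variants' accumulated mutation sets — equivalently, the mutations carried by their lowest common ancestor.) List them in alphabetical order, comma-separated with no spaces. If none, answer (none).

Accumulating mutations along path to Gamma:
  At Kappa: gained [] -> total []
  At Eta: gained ['M924H'] -> total ['M924H']
  At Gamma: gained ['F175V', 'R492T'] -> total ['F175V', 'M924H', 'R492T']
Mutations(Gamma) = ['F175V', 'M924H', 'R492T']
Accumulating mutations along path to Mu:
  At Kappa: gained [] -> total []
  At Eta: gained ['M924H'] -> total ['M924H']
  At Mu: gained ['D18M', 'N15Y', 'T954H'] -> total ['D18M', 'M924H', 'N15Y', 'T954H']
Mutations(Mu) = ['D18M', 'M924H', 'N15Y', 'T954H']
Intersection: ['F175V', 'M924H', 'R492T'] ∩ ['D18M', 'M924H', 'N15Y', 'T954H'] = ['M924H']

Answer: M924H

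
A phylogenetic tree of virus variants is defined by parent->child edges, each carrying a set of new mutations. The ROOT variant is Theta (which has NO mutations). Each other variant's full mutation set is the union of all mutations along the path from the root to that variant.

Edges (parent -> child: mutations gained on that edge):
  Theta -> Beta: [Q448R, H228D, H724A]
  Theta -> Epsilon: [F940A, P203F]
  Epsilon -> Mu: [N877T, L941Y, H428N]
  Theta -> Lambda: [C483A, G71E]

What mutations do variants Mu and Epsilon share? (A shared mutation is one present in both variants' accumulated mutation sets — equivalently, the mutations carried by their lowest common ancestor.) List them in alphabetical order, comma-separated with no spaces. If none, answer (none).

Accumulating mutations along path to Mu:
  At Theta: gained [] -> total []
  At Epsilon: gained ['F940A', 'P203F'] -> total ['F940A', 'P203F']
  At Mu: gained ['N877T', 'L941Y', 'H428N'] -> total ['F940A', 'H428N', 'L941Y', 'N877T', 'P203F']
Mutations(Mu) = ['F940A', 'H428N', 'L941Y', 'N877T', 'P203F']
Accumulating mutations along path to Epsilon:
  At Theta: gained [] -> total []
  At Epsilon: gained ['F940A', 'P203F'] -> total ['F940A', 'P203F']
Mutations(Epsilon) = ['F940A', 'P203F']
Intersection: ['F940A', 'H428N', 'L941Y', 'N877T', 'P203F'] ∩ ['F940A', 'P203F'] = ['F940A', 'P203F']

Answer: F940A,P203F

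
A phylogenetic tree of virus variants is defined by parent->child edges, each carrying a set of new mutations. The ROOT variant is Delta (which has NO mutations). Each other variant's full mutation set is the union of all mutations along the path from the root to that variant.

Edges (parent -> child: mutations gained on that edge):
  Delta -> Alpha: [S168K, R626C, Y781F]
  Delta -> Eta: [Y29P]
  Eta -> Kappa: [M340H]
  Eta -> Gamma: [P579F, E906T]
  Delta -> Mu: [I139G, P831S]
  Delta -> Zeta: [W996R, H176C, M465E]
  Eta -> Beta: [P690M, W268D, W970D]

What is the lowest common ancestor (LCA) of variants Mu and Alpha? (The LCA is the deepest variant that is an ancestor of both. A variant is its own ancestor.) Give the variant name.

Path from root to Mu: Delta -> Mu
  ancestors of Mu: {Delta, Mu}
Path from root to Alpha: Delta -> Alpha
  ancestors of Alpha: {Delta, Alpha}
Common ancestors: {Delta}
Walk up from Alpha: Alpha (not in ancestors of Mu), Delta (in ancestors of Mu)
Deepest common ancestor (LCA) = Delta

Answer: Delta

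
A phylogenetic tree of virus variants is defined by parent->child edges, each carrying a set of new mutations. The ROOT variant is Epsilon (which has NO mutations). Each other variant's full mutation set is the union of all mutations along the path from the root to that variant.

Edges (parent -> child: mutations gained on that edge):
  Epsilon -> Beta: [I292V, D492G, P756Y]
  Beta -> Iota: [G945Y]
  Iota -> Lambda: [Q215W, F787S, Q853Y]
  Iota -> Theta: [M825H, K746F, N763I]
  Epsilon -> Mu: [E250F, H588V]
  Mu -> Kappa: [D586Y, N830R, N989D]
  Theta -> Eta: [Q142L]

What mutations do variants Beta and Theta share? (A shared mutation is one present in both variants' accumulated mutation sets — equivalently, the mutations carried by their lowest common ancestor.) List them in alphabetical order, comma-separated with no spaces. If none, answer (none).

Answer: D492G,I292V,P756Y

Derivation:
Accumulating mutations along path to Beta:
  At Epsilon: gained [] -> total []
  At Beta: gained ['I292V', 'D492G', 'P756Y'] -> total ['D492G', 'I292V', 'P756Y']
Mutations(Beta) = ['D492G', 'I292V', 'P756Y']
Accumulating mutations along path to Theta:
  At Epsilon: gained [] -> total []
  At Beta: gained ['I292V', 'D492G', 'P756Y'] -> total ['D492G', 'I292V', 'P756Y']
  At Iota: gained ['G945Y'] -> total ['D492G', 'G945Y', 'I292V', 'P756Y']
  At Theta: gained ['M825H', 'K746F', 'N763I'] -> total ['D492G', 'G945Y', 'I292V', 'K746F', 'M825H', 'N763I', 'P756Y']
Mutations(Theta) = ['D492G', 'G945Y', 'I292V', 'K746F', 'M825H', 'N763I', 'P756Y']
Intersection: ['D492G', 'I292V', 'P756Y'] ∩ ['D492G', 'G945Y', 'I292V', 'K746F', 'M825H', 'N763I', 'P756Y'] = ['D492G', 'I292V', 'P756Y']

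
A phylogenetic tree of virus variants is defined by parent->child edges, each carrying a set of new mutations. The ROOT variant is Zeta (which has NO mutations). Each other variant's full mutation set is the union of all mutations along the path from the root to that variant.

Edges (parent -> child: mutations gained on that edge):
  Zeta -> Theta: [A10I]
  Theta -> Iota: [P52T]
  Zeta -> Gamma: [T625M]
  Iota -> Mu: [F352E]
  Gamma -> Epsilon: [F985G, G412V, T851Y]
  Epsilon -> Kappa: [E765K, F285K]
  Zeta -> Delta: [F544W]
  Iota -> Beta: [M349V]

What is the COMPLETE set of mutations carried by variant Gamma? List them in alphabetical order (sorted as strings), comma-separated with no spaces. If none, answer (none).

At Zeta: gained [] -> total []
At Gamma: gained ['T625M'] -> total ['T625M']

Answer: T625M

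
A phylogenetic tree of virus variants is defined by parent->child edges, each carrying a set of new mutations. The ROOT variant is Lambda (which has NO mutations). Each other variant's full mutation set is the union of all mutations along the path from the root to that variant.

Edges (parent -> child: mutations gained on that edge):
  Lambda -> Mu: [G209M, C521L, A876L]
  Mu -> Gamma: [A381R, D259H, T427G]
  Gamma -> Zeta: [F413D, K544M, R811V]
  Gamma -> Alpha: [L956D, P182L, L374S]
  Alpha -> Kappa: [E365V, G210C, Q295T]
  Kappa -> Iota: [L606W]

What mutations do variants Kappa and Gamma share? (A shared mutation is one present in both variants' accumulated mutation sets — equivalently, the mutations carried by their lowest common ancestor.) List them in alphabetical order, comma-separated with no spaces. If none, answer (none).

Accumulating mutations along path to Kappa:
  At Lambda: gained [] -> total []
  At Mu: gained ['G209M', 'C521L', 'A876L'] -> total ['A876L', 'C521L', 'G209M']
  At Gamma: gained ['A381R', 'D259H', 'T427G'] -> total ['A381R', 'A876L', 'C521L', 'D259H', 'G209M', 'T427G']
  At Alpha: gained ['L956D', 'P182L', 'L374S'] -> total ['A381R', 'A876L', 'C521L', 'D259H', 'G209M', 'L374S', 'L956D', 'P182L', 'T427G']
  At Kappa: gained ['E365V', 'G210C', 'Q295T'] -> total ['A381R', 'A876L', 'C521L', 'D259H', 'E365V', 'G209M', 'G210C', 'L374S', 'L956D', 'P182L', 'Q295T', 'T427G']
Mutations(Kappa) = ['A381R', 'A876L', 'C521L', 'D259H', 'E365V', 'G209M', 'G210C', 'L374S', 'L956D', 'P182L', 'Q295T', 'T427G']
Accumulating mutations along path to Gamma:
  At Lambda: gained [] -> total []
  At Mu: gained ['G209M', 'C521L', 'A876L'] -> total ['A876L', 'C521L', 'G209M']
  At Gamma: gained ['A381R', 'D259H', 'T427G'] -> total ['A381R', 'A876L', 'C521L', 'D259H', 'G209M', 'T427G']
Mutations(Gamma) = ['A381R', 'A876L', 'C521L', 'D259H', 'G209M', 'T427G']
Intersection: ['A381R', 'A876L', 'C521L', 'D259H', 'E365V', 'G209M', 'G210C', 'L374S', 'L956D', 'P182L', 'Q295T', 'T427G'] ∩ ['A381R', 'A876L', 'C521L', 'D259H', 'G209M', 'T427G'] = ['A381R', 'A876L', 'C521L', 'D259H', 'G209M', 'T427G']

Answer: A381R,A876L,C521L,D259H,G209M,T427G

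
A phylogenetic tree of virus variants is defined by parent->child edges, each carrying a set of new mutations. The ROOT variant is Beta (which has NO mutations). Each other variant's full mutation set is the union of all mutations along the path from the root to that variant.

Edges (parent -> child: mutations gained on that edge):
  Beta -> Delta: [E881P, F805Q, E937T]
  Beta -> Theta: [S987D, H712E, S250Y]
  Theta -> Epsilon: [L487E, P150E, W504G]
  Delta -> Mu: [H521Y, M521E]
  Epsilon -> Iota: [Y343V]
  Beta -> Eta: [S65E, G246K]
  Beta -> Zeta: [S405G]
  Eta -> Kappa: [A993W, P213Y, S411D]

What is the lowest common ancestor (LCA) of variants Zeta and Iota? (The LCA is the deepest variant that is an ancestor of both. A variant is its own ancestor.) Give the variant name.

Answer: Beta

Derivation:
Path from root to Zeta: Beta -> Zeta
  ancestors of Zeta: {Beta, Zeta}
Path from root to Iota: Beta -> Theta -> Epsilon -> Iota
  ancestors of Iota: {Beta, Theta, Epsilon, Iota}
Common ancestors: {Beta}
Walk up from Iota: Iota (not in ancestors of Zeta), Epsilon (not in ancestors of Zeta), Theta (not in ancestors of Zeta), Beta (in ancestors of Zeta)
Deepest common ancestor (LCA) = Beta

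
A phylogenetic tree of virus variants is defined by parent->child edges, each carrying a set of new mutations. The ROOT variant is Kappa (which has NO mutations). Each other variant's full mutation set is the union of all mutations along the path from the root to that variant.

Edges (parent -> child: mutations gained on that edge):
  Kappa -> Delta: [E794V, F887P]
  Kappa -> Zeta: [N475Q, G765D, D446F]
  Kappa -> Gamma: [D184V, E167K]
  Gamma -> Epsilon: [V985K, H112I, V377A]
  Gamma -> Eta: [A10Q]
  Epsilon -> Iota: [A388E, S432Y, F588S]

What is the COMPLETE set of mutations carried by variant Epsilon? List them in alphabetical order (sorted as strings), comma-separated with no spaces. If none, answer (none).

At Kappa: gained [] -> total []
At Gamma: gained ['D184V', 'E167K'] -> total ['D184V', 'E167K']
At Epsilon: gained ['V985K', 'H112I', 'V377A'] -> total ['D184V', 'E167K', 'H112I', 'V377A', 'V985K']

Answer: D184V,E167K,H112I,V377A,V985K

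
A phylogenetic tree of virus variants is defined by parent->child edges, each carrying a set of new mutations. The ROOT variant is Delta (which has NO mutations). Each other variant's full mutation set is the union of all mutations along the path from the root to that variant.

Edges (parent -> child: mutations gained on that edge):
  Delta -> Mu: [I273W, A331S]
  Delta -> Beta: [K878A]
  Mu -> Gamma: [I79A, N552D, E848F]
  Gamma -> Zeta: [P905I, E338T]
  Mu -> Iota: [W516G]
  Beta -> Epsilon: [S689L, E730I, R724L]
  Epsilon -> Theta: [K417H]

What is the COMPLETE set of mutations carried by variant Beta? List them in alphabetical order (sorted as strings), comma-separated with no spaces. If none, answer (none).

At Delta: gained [] -> total []
At Beta: gained ['K878A'] -> total ['K878A']

Answer: K878A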